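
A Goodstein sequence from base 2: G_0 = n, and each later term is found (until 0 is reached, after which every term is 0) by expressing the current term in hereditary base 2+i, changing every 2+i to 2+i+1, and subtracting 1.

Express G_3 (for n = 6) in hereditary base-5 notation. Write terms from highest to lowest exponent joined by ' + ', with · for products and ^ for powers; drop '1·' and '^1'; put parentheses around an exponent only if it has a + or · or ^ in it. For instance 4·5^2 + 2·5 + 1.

step 0: 6 = 2^2 + 2; sub 3 for 2: 3^3 + 3; = 30; G_1 = 30−1 = 29
step 1: 29 = 3^3 + 2; sub 4 for 3: 4^4 + 2; = 258; G_2 = 258−1 = 257
step 2: 257 = 4^4 + 1; sub 5 for 4: 5^5 + 1; = 3126; G_3 = 3126−1 = 3125
step 3: 3125 = 5^5; sub 6 for 5: 6^6; = 46656; G_4 = 46656−1 = 46655

5^5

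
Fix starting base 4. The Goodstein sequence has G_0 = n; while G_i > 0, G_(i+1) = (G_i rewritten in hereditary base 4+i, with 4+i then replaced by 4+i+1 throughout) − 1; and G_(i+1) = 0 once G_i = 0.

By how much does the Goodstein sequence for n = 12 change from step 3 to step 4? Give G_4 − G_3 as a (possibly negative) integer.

(0) 12|_4 = 3·4 ↦ 3·5|_5 = 15 ⇒ 14
(1) 14|_5 = 2·5 + 4 ↦ 2·6 + 4|_6 = 16 ⇒ 15
(2) 15|_6 = 2·6 + 3 ↦ 2·7 + 3|_7 = 17 ⇒ 16
(3) 16|_7 = 2·7 + 2 ↦ 2·8 + 2|_8 = 18 ⇒ 17

1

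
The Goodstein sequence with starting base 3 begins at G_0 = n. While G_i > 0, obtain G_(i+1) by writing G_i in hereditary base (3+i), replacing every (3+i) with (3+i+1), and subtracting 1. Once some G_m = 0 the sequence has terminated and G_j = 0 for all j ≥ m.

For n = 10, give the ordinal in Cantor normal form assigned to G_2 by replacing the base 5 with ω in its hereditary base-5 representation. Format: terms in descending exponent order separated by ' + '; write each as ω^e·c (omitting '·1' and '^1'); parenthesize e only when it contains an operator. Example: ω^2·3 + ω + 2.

(0) 10|_3 = 3^2 + 1 ↦ 4^2 + 1|_4 = 17 ⇒ 16
(1) 16|_4 = 4^2 ↦ 5^2|_5 = 25 ⇒ 24
(2) 24|_5 = 4·5 + 4 ↦ 4·6 + 4|_6 = 28 ⇒ 27

ω·4 + 4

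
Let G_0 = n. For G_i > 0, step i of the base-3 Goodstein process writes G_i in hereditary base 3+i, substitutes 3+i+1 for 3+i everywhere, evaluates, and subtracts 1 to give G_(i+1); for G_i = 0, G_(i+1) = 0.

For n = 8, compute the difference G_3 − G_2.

[0] 8 ≡ 2·3 + 2 (base 3). Lift 4: 10. −1: 9.
[1] 9 ≡ 2·4 + 1 (base 4). Lift 5: 11. −1: 10.
[2] 10 ≡ 2·5 (base 5). Lift 6: 12. −1: 11.

1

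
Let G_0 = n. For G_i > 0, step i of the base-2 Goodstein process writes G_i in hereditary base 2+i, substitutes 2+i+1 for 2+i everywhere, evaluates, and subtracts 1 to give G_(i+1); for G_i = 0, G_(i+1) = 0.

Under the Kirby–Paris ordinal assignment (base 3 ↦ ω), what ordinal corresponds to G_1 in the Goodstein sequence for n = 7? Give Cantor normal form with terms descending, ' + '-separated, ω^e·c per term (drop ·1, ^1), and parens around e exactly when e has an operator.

ω^ω + ω

i=0: 7 = 2^2 + 2 + 1 (b=2); 2→3: 3^3 + 3 + 1 = 31; 31−1 = 30
i=1: 30 = 3^3 + 3 (b=3); 3→4: 4^4 + 4 = 260; 260−1 = 259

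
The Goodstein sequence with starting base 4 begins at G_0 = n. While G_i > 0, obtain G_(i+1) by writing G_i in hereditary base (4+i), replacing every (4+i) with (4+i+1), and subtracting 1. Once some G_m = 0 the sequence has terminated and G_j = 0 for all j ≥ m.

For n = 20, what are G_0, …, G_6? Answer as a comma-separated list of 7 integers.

20, 29, 39, 51, 65, 81, 99

[0] 20 ≡ 4^2 + 4 (base 4). Lift 5: 30. −1: 29.
[1] 29 ≡ 5^2 + 4 (base 5). Lift 6: 40. −1: 39.
[2] 39 ≡ 6^2 + 3 (base 6). Lift 7: 52. −1: 51.
[3] 51 ≡ 7^2 + 2 (base 7). Lift 8: 66. −1: 65.
[4] 65 ≡ 8^2 + 1 (base 8). Lift 9: 82. −1: 81.
[5] 81 ≡ 9^2 (base 9). Lift 10: 100. −1: 99.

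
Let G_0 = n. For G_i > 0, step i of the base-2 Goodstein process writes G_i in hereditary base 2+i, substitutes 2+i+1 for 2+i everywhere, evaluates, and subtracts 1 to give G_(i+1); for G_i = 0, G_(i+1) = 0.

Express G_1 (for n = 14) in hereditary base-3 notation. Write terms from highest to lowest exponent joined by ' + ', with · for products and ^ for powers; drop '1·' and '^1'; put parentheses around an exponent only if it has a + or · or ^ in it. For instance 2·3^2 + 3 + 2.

3^(3 + 1) + 3^3 + 2

G_0 = 14. HB_2(14) = 2^(2 + 1) + 2^2 + 2. Bump = 111. G_1 = 110.
G_1 = 110. HB_3(110) = 3^(3 + 1) + 3^3 + 2. Bump = 1282. G_2 = 1281.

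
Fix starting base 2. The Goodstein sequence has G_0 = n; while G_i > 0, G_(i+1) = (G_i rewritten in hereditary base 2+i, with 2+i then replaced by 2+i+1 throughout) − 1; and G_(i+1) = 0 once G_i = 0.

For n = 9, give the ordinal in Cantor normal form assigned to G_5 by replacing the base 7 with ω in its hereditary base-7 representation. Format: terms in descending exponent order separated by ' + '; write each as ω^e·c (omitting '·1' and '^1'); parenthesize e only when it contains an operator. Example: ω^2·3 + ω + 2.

ω^ω·3 + ω^3·3 + ω^2·3 + ω·3

9 —HB2→ 2^(2 + 1) + 1 —bump→ 3^(3 + 1) + 1 = 82 —(−1)→ 81
81 —HB3→ 3^(3 + 1) —bump→ 4^(4 + 1) = 1024 —(−1)→ 1023
1023 —HB4→ 3·4^4 + 3·4^3 + 3·4^2 + 3·4 + 3 —bump→ 3·5^5 + 3·5^3 + 3·5^2 + 3·5 + 3 = 9843 —(−1)→ 9842
9842 —HB5→ 3·5^5 + 3·5^3 + 3·5^2 + 3·5 + 2 —bump→ 3·6^6 + 3·6^3 + 3·6^2 + 3·6 + 2 = 140744 —(−1)→ 140743
140743 —HB6→ 3·6^6 + 3·6^3 + 3·6^2 + 3·6 + 1 —bump→ 3·7^7 + 3·7^3 + 3·7^2 + 3·7 + 1 = 2471827 —(−1)→ 2471826
2471826 —HB7→ 3·7^7 + 3·7^3 + 3·7^2 + 3·7 —bump→ 3·8^8 + 3·8^3 + 3·8^2 + 3·8 = 50333400 —(−1)→ 50333399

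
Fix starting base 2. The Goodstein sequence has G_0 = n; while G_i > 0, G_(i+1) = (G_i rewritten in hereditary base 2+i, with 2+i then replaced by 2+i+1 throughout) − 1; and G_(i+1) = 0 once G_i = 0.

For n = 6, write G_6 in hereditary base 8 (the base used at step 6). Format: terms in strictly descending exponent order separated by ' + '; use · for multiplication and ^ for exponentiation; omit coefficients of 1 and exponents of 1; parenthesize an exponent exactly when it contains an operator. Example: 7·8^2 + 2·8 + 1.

5·8^5 + 5·8^4 + 5·8^3 + 5·8^2 + 5·8 + 3

6 —HB2→ 2^2 + 2 —bump→ 3^3 + 3 = 30 —(−1)→ 29
29 —HB3→ 3^3 + 2 —bump→ 4^4 + 2 = 258 —(−1)→ 257
257 —HB4→ 4^4 + 1 —bump→ 5^5 + 1 = 3126 —(−1)→ 3125
3125 —HB5→ 5^5 —bump→ 6^6 = 46656 —(−1)→ 46655
46655 —HB6→ 5·6^5 + 5·6^4 + 5·6^3 + 5·6^2 + 5·6 + 5 —bump→ 5·7^5 + 5·7^4 + 5·7^3 + 5·7^2 + 5·7 + 5 = 98040 —(−1)→ 98039
98039 —HB7→ 5·7^5 + 5·7^4 + 5·7^3 + 5·7^2 + 5·7 + 4 —bump→ 5·8^5 + 5·8^4 + 5·8^3 + 5·8^2 + 5·8 + 4 = 187244 —(−1)→ 187243
187243 —HB8→ 5·8^5 + 5·8^4 + 5·8^3 + 5·8^2 + 5·8 + 3 —bump→ 5·9^5 + 5·9^4 + 5·9^3 + 5·9^2 + 5·9 + 3 = 332148 —(−1)→ 332147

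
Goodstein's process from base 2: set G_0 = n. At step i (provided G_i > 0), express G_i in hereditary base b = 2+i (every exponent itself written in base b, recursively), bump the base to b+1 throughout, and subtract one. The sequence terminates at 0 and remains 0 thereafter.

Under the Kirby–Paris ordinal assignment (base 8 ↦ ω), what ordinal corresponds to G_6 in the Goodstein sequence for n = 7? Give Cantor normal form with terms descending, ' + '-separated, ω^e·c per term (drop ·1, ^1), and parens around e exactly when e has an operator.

(0) 7|_2 = 2^2 + 2 + 1 ↦ 3^3 + 3 + 1|_3 = 31 ⇒ 30
(1) 30|_3 = 3^3 + 3 ↦ 4^4 + 4|_4 = 260 ⇒ 259
(2) 259|_4 = 4^4 + 3 ↦ 5^5 + 3|_5 = 3128 ⇒ 3127
(3) 3127|_5 = 5^5 + 2 ↦ 6^6 + 2|_6 = 46658 ⇒ 46657
(4) 46657|_6 = 6^6 + 1 ↦ 7^7 + 1|_7 = 823544 ⇒ 823543
(5) 823543|_7 = 7^7 ↦ 8^8|_8 = 16777216 ⇒ 16777215
(6) 16777215|_8 = 7·8^7 + 7·8^6 + 7·8^5 + 7·8^4 + 7·8^3 + 7·8^2 + 7·8 + 7 ↦ 7·9^7 + 7·9^6 + 7·9^5 + 7·9^4 + 7·9^3 + 7·9^2 + 7·9 + 7|_9 = 37665880 ⇒ 37665879

ω^7·7 + ω^6·7 + ω^5·7 + ω^4·7 + ω^3·7 + ω^2·7 + ω·7 + 7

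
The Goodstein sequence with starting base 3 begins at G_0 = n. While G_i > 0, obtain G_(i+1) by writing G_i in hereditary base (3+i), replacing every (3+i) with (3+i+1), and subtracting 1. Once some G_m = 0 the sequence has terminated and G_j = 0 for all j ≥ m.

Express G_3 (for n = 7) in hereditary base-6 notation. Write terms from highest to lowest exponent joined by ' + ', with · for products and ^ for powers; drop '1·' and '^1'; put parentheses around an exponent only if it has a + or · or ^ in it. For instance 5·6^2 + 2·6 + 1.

base 3: 7 = 2·3 + 1; at 4: 2·4 + 1 = 9; next = 8
base 4: 8 = 2·4; at 5: 2·5 = 10; next = 9
base 5: 9 = 5 + 4; at 6: 6 + 4 = 10; next = 9
base 6: 9 = 6 + 3; at 7: 7 + 3 = 10; next = 9

6 + 3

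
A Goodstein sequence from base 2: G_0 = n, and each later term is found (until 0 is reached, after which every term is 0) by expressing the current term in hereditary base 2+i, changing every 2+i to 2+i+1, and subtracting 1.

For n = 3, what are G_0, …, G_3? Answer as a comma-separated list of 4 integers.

3, 3, 3, 2

base 2: 3 = 2 + 1; at 3: 3 + 1 = 4; next = 3
base 3: 3 = 3; at 4: 4 = 4; next = 3
base 4: 3 = 3; at 5: 3 = 3; next = 2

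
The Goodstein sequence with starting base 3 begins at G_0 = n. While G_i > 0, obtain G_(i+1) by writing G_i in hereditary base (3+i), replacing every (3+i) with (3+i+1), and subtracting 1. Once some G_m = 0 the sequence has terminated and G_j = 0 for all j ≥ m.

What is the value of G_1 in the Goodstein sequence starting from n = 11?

(0) 11|_3 = 3^2 + 2 ↦ 4^2 + 2|_4 = 18 ⇒ 17
(1) 17|_4 = 4^2 + 1 ↦ 5^2 + 1|_5 = 26 ⇒ 25

17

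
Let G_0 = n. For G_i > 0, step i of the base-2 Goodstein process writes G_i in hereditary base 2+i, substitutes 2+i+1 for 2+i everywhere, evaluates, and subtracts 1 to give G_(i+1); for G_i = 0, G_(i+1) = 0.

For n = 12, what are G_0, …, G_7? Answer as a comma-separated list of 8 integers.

i=0: 12 = 2^(2 + 1) + 2^2 (b=2); 2→3: 3^(3 + 1) + 3^3 = 108; 108−1 = 107
i=1: 107 = 3^(3 + 1) + 2·3^2 + 2·3 + 2 (b=3); 3→4: 4^(4 + 1) + 2·4^2 + 2·4 + 2 = 1066; 1066−1 = 1065
i=2: 1065 = 4^(4 + 1) + 2·4^2 + 2·4 + 1 (b=4); 4→5: 5^(5 + 1) + 2·5^2 + 2·5 + 1 = 15686; 15686−1 = 15685
i=3: 15685 = 5^(5 + 1) + 2·5^2 + 2·5 (b=5); 5→6: 6^(6 + 1) + 2·6^2 + 2·6 = 280020; 280020−1 = 280019
i=4: 280019 = 6^(6 + 1) + 2·6^2 + 6 + 5 (b=6); 6→7: 7^(7 + 1) + 2·7^2 + 7 + 5 = 5764911; 5764911−1 = 5764910
i=5: 5764910 = 7^(7 + 1) + 2·7^2 + 7 + 4 (b=7); 7→8: 8^(8 + 1) + 2·8^2 + 8 + 4 = 134217868; 134217868−1 = 134217867
i=6: 134217867 = 8^(8 + 1) + 2·8^2 + 8 + 3 (b=8); 8→9: 9^(9 + 1) + 2·9^2 + 9 + 3 = 3486784575; 3486784575−1 = 3486784574

12, 107, 1065, 15685, 280019, 5764910, 134217867, 3486784574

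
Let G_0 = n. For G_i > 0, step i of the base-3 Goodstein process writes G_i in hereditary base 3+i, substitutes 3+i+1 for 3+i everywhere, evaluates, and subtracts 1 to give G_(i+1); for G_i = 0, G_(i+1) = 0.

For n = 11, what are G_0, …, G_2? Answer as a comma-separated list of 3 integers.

step 0: 11 = 3^2 + 2; sub 4 for 3: 4^2 + 2; = 18; G_1 = 18−1 = 17
step 1: 17 = 4^2 + 1; sub 5 for 4: 5^2 + 1; = 26; G_2 = 26−1 = 25

11, 17, 25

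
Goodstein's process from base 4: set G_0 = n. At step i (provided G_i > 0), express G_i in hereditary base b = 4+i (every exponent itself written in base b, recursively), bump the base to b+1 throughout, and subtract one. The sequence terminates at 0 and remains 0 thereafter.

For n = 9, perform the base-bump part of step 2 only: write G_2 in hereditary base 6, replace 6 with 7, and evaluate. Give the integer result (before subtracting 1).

G_0 = 9. HB_4(9) = 2·4 + 1. Bump = 11. G_1 = 10.
G_1 = 10. HB_5(10) = 2·5. Bump = 12. G_2 = 11.

12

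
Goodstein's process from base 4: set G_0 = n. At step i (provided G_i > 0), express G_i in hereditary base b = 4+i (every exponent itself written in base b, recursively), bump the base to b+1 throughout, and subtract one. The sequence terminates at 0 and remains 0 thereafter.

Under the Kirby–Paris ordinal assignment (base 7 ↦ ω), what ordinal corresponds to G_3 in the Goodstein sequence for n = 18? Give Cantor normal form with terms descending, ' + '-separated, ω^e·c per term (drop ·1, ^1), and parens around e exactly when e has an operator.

ω·6 + 6

G_0=18  [base 4] 4^2 + 2  →[4↦5]→  5^2 + 2 = 27  −1 ⇒ G_1=26
G_1=26  [base 5] 5^2 + 1  →[5↦6]→  6^2 + 1 = 37  −1 ⇒ G_2=36
G_2=36  [base 6] 6^2  →[6↦7]→  7^2 = 49  −1 ⇒ G_3=48
G_3=48  [base 7] 6·7 + 6  →[7↦8]→  6·8 + 6 = 54  −1 ⇒ G_4=53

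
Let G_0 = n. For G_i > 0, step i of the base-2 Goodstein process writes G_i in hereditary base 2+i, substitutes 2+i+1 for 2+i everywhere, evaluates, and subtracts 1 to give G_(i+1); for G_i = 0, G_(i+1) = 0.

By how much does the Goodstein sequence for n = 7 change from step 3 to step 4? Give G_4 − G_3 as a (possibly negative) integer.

[0] 7 ≡ 2^2 + 2 + 1 (base 2). Lift 3: 31. −1: 30.
[1] 30 ≡ 3^3 + 3 (base 3). Lift 4: 260. −1: 259.
[2] 259 ≡ 4^4 + 3 (base 4). Lift 5: 3128. −1: 3127.
[3] 3127 ≡ 5^5 + 2 (base 5). Lift 6: 46658. −1: 46657.

43530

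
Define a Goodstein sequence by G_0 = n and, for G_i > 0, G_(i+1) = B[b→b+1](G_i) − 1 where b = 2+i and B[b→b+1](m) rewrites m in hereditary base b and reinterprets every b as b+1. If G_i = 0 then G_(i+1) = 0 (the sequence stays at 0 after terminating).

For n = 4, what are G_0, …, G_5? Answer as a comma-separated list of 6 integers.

4, 26, 41, 60, 83, 109

base 2: 4 = 2^2; at 3: 3^3 = 27; next = 26
base 3: 26 = 2·3^2 + 2·3 + 2; at 4: 2·4^2 + 2·4 + 2 = 42; next = 41
base 4: 41 = 2·4^2 + 2·4 + 1; at 5: 2·5^2 + 2·5 + 1 = 61; next = 60
base 5: 60 = 2·5^2 + 2·5; at 6: 2·6^2 + 2·6 = 84; next = 83
base 6: 83 = 2·6^2 + 6 + 5; at 7: 2·7^2 + 7 + 5 = 110; next = 109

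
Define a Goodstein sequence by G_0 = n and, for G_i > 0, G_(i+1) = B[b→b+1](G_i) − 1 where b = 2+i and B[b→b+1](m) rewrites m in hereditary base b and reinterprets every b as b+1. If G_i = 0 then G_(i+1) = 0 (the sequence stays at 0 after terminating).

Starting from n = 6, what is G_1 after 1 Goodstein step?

[0] 6 ≡ 2^2 + 2 (base 2). Lift 3: 30. −1: 29.
[1] 29 ≡ 3^3 + 2 (base 3). Lift 4: 258. −1: 257.

29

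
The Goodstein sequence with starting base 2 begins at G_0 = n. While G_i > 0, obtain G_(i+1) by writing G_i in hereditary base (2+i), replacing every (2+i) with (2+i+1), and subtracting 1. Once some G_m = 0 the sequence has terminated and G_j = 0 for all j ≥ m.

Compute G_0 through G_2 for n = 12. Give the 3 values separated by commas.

i=0: 12 = 2^(2 + 1) + 2^2 (b=2); 2→3: 3^(3 + 1) + 3^3 = 108; 108−1 = 107
i=1: 107 = 3^(3 + 1) + 2·3^2 + 2·3 + 2 (b=3); 3→4: 4^(4 + 1) + 2·4^2 + 2·4 + 2 = 1066; 1066−1 = 1065

12, 107, 1065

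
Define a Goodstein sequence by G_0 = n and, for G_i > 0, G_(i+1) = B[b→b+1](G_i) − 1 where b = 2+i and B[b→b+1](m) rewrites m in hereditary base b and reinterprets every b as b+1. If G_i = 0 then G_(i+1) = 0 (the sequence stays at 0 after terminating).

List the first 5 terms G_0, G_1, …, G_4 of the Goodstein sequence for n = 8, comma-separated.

8, 80, 553, 6310, 93395

i=0: 8 = 2^(2 + 1) (b=2); 2→3: 3^(3 + 1) = 81; 81−1 = 80
i=1: 80 = 2·3^3 + 2·3^2 + 2·3 + 2 (b=3); 3→4: 2·4^4 + 2·4^2 + 2·4 + 2 = 554; 554−1 = 553
i=2: 553 = 2·4^4 + 2·4^2 + 2·4 + 1 (b=4); 4→5: 2·5^5 + 2·5^2 + 2·5 + 1 = 6311; 6311−1 = 6310
i=3: 6310 = 2·5^5 + 2·5^2 + 2·5 (b=5); 5→6: 2·6^6 + 2·6^2 + 2·6 = 93396; 93396−1 = 93395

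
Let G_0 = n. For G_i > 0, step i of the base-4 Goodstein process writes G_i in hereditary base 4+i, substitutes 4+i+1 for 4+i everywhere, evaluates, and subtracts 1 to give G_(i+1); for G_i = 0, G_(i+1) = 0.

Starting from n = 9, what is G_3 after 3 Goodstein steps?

G_0=9  [base 4] 2·4 + 1  →[4↦5]→  2·5 + 1 = 11  −1 ⇒ G_1=10
G_1=10  [base 5] 2·5  →[5↦6]→  2·6 = 12  −1 ⇒ G_2=11
G_2=11  [base 6] 6 + 5  →[6↦7]→  7 + 5 = 12  −1 ⇒ G_3=11
G_3=11  [base 7] 7 + 4  →[7↦8]→  8 + 4 = 12  −1 ⇒ G_4=11

11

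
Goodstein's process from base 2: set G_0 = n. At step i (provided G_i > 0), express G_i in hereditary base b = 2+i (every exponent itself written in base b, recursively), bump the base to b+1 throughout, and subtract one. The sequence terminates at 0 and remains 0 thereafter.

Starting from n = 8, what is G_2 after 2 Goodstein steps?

G_0=8  [base 2] 2^(2 + 1)  →[2↦3]→  3^(3 + 1) = 81  −1 ⇒ G_1=80
G_1=80  [base 3] 2·3^3 + 2·3^2 + 2·3 + 2  →[3↦4]→  2·4^4 + 2·4^2 + 2·4 + 2 = 554  −1 ⇒ G_2=553

553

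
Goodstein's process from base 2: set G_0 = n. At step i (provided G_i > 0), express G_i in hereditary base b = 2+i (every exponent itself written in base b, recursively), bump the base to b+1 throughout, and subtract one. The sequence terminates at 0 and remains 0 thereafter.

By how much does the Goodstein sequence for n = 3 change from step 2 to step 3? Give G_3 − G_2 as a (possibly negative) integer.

-1

3 —HB2→ 2 + 1 —bump→ 3 + 1 = 4 —(−1)→ 3
3 —HB3→ 3 —bump→ 4 = 4 —(−1)→ 3
3 —HB4→ 3 —bump→ 3 = 3 —(−1)→ 2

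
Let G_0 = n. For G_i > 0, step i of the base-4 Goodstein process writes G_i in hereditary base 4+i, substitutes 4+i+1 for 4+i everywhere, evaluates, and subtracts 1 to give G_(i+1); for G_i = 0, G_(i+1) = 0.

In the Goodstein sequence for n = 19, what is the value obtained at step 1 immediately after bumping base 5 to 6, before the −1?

base 4: 19 = 4^2 + 3; at 5: 5^2 + 3 = 28; next = 27
base 5: 27 = 5^2 + 2; at 6: 6^2 + 2 = 38; next = 37

38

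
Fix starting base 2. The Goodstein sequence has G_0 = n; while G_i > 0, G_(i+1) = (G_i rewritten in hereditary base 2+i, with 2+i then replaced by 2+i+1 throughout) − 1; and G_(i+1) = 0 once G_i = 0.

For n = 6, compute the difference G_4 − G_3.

G_0 = 6. HB_2(6) = 2^2 + 2. Bump = 30. G_1 = 29.
G_1 = 29. HB_3(29) = 3^3 + 2. Bump = 258. G_2 = 257.
G_2 = 257. HB_4(257) = 4^4 + 1. Bump = 3126. G_3 = 3125.
G_3 = 3125. HB_5(3125) = 5^5. Bump = 46656. G_4 = 46655.

43530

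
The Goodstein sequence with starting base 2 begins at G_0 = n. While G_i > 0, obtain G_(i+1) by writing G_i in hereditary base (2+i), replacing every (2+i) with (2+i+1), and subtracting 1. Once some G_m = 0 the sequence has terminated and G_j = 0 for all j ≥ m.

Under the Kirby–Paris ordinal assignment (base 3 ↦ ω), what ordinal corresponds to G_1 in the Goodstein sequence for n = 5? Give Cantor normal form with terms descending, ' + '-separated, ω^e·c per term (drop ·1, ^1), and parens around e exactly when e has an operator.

ω^ω

step 0: 5 = 2^2 + 1; sub 3 for 2: 3^3 + 1; = 28; G_1 = 28−1 = 27
step 1: 27 = 3^3; sub 4 for 3: 4^4; = 256; G_2 = 256−1 = 255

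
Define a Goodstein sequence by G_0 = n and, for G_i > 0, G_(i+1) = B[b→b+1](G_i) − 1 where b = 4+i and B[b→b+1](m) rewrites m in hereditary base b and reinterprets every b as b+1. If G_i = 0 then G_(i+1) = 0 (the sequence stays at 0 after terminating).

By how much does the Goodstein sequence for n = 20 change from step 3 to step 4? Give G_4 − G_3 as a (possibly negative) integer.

G_0=20  [base 4] 4^2 + 4  →[4↦5]→  5^2 + 5 = 30  −1 ⇒ G_1=29
G_1=29  [base 5] 5^2 + 4  →[5↦6]→  6^2 + 4 = 40  −1 ⇒ G_2=39
G_2=39  [base 6] 6^2 + 3  →[6↦7]→  7^2 + 3 = 52  −1 ⇒ G_3=51
G_3=51  [base 7] 7^2 + 2  →[7↦8]→  8^2 + 2 = 66  −1 ⇒ G_4=65

14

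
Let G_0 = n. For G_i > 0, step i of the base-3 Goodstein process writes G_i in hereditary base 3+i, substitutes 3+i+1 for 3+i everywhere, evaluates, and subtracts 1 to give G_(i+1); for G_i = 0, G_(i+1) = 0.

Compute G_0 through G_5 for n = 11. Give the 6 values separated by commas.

11, 17, 25, 35, 39, 43

step 0: 11 = 3^2 + 2; sub 4 for 3: 4^2 + 2; = 18; G_1 = 18−1 = 17
step 1: 17 = 4^2 + 1; sub 5 for 4: 5^2 + 1; = 26; G_2 = 26−1 = 25
step 2: 25 = 5^2; sub 6 for 5: 6^2; = 36; G_3 = 36−1 = 35
step 3: 35 = 5·6 + 5; sub 7 for 6: 5·7 + 5; = 40; G_4 = 40−1 = 39
step 4: 39 = 5·7 + 4; sub 8 for 7: 5·8 + 4; = 44; G_5 = 44−1 = 43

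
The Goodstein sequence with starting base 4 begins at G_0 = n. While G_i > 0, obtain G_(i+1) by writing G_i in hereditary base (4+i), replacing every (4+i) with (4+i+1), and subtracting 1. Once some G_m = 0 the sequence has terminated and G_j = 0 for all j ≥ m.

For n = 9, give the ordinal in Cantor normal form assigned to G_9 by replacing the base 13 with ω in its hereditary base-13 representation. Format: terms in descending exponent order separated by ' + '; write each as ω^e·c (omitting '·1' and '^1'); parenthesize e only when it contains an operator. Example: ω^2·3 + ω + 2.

10

G_0=9  [base 4] 2·4 + 1  →[4↦5]→  2·5 + 1 = 11  −1 ⇒ G_1=10
G_1=10  [base 5] 2·5  →[5↦6]→  2·6 = 12  −1 ⇒ G_2=11
G_2=11  [base 6] 6 + 5  →[6↦7]→  7 + 5 = 12  −1 ⇒ G_3=11
G_3=11  [base 7] 7 + 4  →[7↦8]→  8 + 4 = 12  −1 ⇒ G_4=11
G_4=11  [base 8] 8 + 3  →[8↦9]→  9 + 3 = 12  −1 ⇒ G_5=11
G_5=11  [base 9] 9 + 2  →[9↦10]→  10 + 2 = 12  −1 ⇒ G_6=11
G_6=11  [base 10] 10 + 1  →[10↦11]→  11 + 1 = 12  −1 ⇒ G_7=11
G_7=11  [base 11] 11  →[11↦12]→  12 = 12  −1 ⇒ G_8=11
G_8=11  [base 12] 11  →[12↦13]→  11 = 11  −1 ⇒ G_9=10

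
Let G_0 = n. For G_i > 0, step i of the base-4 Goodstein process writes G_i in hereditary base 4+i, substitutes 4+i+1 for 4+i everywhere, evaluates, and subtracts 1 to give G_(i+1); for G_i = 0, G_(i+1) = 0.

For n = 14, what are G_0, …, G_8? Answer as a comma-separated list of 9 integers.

14, 16, 18, 20, 21, 22, 23, 24, 25

step 0: 14 = 3·4 + 2; sub 5 for 4: 3·5 + 2; = 17; G_1 = 17−1 = 16
step 1: 16 = 3·5 + 1; sub 6 for 5: 3·6 + 1; = 19; G_2 = 19−1 = 18
step 2: 18 = 3·6; sub 7 for 6: 3·7; = 21; G_3 = 21−1 = 20
step 3: 20 = 2·7 + 6; sub 8 for 7: 2·8 + 6; = 22; G_4 = 22−1 = 21
step 4: 21 = 2·8 + 5; sub 9 for 8: 2·9 + 5; = 23; G_5 = 23−1 = 22
step 5: 22 = 2·9 + 4; sub 10 for 9: 2·10 + 4; = 24; G_6 = 24−1 = 23
step 6: 23 = 2·10 + 3; sub 11 for 10: 2·11 + 3; = 25; G_7 = 25−1 = 24
step 7: 24 = 2·11 + 2; sub 12 for 11: 2·12 + 2; = 26; G_8 = 26−1 = 25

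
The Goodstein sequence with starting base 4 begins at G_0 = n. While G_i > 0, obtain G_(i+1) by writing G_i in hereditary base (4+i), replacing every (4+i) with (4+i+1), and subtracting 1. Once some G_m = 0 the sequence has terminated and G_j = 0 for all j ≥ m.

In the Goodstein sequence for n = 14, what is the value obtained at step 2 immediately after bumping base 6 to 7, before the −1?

14 —HB4→ 3·4 + 2 —bump→ 3·5 + 2 = 17 —(−1)→ 16
16 —HB5→ 3·5 + 1 —bump→ 3·6 + 1 = 19 —(−1)→ 18
18 —HB6→ 3·6 —bump→ 3·7 = 21 —(−1)→ 20

21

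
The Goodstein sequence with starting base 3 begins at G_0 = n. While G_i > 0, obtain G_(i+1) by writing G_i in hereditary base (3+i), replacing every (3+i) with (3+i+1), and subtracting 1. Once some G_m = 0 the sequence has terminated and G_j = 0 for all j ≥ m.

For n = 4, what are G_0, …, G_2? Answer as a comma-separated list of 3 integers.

4 —HB3→ 3 + 1 —bump→ 4 + 1 = 5 —(−1)→ 4
4 —HB4→ 4 —bump→ 5 = 5 —(−1)→ 4

4, 4, 4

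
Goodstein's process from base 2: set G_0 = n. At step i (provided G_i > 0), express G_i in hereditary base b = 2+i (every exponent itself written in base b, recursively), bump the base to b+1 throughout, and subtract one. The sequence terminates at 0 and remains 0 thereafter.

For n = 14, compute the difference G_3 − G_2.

17469

i=0: 14 = 2^(2 + 1) + 2^2 + 2 (b=2); 2→3: 3^(3 + 1) + 3^3 + 3 = 111; 111−1 = 110
i=1: 110 = 3^(3 + 1) + 3^3 + 2 (b=3); 3→4: 4^(4 + 1) + 4^4 + 2 = 1282; 1282−1 = 1281
i=2: 1281 = 4^(4 + 1) + 4^4 + 1 (b=4); 4→5: 5^(5 + 1) + 5^5 + 1 = 18751; 18751−1 = 18750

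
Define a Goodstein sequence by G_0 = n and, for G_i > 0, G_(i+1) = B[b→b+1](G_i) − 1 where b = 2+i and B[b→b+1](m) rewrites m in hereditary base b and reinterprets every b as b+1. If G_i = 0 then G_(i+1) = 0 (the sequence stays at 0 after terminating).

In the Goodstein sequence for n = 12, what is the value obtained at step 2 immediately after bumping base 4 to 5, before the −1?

15686

step 0: 12 = 2^(2 + 1) + 2^2; sub 3 for 2: 3^(3 + 1) + 3^3; = 108; G_1 = 108−1 = 107
step 1: 107 = 3^(3 + 1) + 2·3^2 + 2·3 + 2; sub 4 for 3: 4^(4 + 1) + 2·4^2 + 2·4 + 2; = 1066; G_2 = 1066−1 = 1065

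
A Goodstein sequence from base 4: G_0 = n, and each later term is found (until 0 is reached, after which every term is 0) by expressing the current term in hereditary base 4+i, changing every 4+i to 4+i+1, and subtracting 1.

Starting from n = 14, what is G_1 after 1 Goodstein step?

G_0 = 14. HB_4(14) = 3·4 + 2. Bump = 17. G_1 = 16.
G_1 = 16. HB_5(16) = 3·5 + 1. Bump = 19. G_2 = 18.

16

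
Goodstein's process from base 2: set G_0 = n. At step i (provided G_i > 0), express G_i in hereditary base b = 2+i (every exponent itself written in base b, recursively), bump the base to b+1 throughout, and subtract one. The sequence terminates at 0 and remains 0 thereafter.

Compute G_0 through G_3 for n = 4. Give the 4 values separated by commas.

4, 26, 41, 60

base 2: 4 = 2^2; at 3: 3^3 = 27; next = 26
base 3: 26 = 2·3^2 + 2·3 + 2; at 4: 2·4^2 + 2·4 + 2 = 42; next = 41
base 4: 41 = 2·4^2 + 2·4 + 1; at 5: 2·5^2 + 2·5 + 1 = 61; next = 60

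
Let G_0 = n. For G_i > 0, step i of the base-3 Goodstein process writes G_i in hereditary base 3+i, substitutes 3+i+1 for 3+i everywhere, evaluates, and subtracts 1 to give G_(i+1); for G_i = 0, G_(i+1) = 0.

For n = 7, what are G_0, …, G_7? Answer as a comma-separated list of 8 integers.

7, 8, 9, 9, 9, 9, 9, 9

G_0=7  [base 3] 2·3 + 1  →[3↦4]→  2·4 + 1 = 9  −1 ⇒ G_1=8
G_1=8  [base 4] 2·4  →[4↦5]→  2·5 = 10  −1 ⇒ G_2=9
G_2=9  [base 5] 5 + 4  →[5↦6]→  6 + 4 = 10  −1 ⇒ G_3=9
G_3=9  [base 6] 6 + 3  →[6↦7]→  7 + 3 = 10  −1 ⇒ G_4=9
G_4=9  [base 7] 7 + 2  →[7↦8]→  8 + 2 = 10  −1 ⇒ G_5=9
G_5=9  [base 8] 8 + 1  →[8↦9]→  9 + 1 = 10  −1 ⇒ G_6=9
G_6=9  [base 9] 9  →[9↦10]→  10 = 10  −1 ⇒ G_7=9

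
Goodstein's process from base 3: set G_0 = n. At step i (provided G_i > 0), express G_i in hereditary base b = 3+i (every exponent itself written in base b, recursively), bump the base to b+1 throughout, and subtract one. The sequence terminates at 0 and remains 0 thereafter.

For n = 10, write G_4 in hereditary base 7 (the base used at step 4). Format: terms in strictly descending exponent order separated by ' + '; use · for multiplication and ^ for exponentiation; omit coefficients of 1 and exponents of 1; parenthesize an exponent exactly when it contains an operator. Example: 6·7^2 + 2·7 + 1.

base 3: 10 = 3^2 + 1; at 4: 4^2 + 1 = 17; next = 16
base 4: 16 = 4^2; at 5: 5^2 = 25; next = 24
base 5: 24 = 4·5 + 4; at 6: 4·6 + 4 = 28; next = 27
base 6: 27 = 4·6 + 3; at 7: 4·7 + 3 = 31; next = 30
base 7: 30 = 4·7 + 2; at 8: 4·8 + 2 = 34; next = 33

4·7 + 2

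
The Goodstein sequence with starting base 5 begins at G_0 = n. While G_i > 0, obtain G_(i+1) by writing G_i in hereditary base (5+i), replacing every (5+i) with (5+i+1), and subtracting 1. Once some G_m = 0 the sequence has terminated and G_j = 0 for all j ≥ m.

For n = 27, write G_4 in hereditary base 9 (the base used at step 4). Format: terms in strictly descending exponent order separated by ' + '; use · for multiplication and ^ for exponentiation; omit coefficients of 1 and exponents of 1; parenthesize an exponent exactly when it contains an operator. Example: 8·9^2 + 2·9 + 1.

(0) 27|_5 = 5^2 + 2 ↦ 6^2 + 2|_6 = 38 ⇒ 37
(1) 37|_6 = 6^2 + 1 ↦ 7^2 + 1|_7 = 50 ⇒ 49
(2) 49|_7 = 7^2 ↦ 8^2|_8 = 64 ⇒ 63
(3) 63|_8 = 7·8 + 7 ↦ 7·9 + 7|_9 = 70 ⇒ 69
(4) 69|_9 = 7·9 + 6 ↦ 7·10 + 6|_10 = 76 ⇒ 75

7·9 + 6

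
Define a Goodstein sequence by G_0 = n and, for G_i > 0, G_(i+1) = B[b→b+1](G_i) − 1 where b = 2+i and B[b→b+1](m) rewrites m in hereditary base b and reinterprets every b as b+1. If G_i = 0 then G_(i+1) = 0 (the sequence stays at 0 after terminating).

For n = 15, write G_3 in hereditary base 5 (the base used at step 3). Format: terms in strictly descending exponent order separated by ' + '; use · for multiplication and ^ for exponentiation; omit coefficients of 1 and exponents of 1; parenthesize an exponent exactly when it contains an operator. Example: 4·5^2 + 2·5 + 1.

G_0 = 15. HB_2(15) = 2^(2 + 1) + 2^2 + 2 + 1. Bump = 112. G_1 = 111.
G_1 = 111. HB_3(111) = 3^(3 + 1) + 3^3 + 3. Bump = 1284. G_2 = 1283.
G_2 = 1283. HB_4(1283) = 4^(4 + 1) + 4^4 + 3. Bump = 18753. G_3 = 18752.

5^(5 + 1) + 5^5 + 2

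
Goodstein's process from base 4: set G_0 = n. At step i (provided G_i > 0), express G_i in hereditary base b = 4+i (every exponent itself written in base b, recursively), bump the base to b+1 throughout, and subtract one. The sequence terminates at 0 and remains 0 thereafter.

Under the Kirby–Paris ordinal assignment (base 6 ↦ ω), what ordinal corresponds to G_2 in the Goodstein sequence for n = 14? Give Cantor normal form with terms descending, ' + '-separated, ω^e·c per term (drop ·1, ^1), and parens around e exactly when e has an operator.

ω·3

14 —HB4→ 3·4 + 2 —bump→ 3·5 + 2 = 17 —(−1)→ 16
16 —HB5→ 3·5 + 1 —bump→ 3·6 + 1 = 19 —(−1)→ 18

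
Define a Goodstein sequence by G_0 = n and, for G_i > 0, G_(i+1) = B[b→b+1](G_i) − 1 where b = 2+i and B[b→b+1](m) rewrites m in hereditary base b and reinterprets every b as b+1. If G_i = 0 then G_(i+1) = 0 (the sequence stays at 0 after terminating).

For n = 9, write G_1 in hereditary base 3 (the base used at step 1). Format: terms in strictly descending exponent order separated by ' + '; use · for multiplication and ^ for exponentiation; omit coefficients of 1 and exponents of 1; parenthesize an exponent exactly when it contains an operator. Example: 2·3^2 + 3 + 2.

3^(3 + 1)

step 0: 9 = 2^(2 + 1) + 1; sub 3 for 2: 3^(3 + 1) + 1; = 82; G_1 = 82−1 = 81
step 1: 81 = 3^(3 + 1); sub 4 for 3: 4^(4 + 1); = 1024; G_2 = 1024−1 = 1023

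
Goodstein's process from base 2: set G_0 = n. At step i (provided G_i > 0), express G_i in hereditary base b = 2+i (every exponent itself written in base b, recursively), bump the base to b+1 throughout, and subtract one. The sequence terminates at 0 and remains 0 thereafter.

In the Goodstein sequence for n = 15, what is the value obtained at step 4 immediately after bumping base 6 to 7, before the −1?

6588345

G_0=15  [base 2] 2^(2 + 1) + 2^2 + 2 + 1  →[2↦3]→  3^(3 + 1) + 3^3 + 3 + 1 = 112  −1 ⇒ G_1=111
G_1=111  [base 3] 3^(3 + 1) + 3^3 + 3  →[3↦4]→  4^(4 + 1) + 4^4 + 4 = 1284  −1 ⇒ G_2=1283
G_2=1283  [base 4] 4^(4 + 1) + 4^4 + 3  →[4↦5]→  5^(5 + 1) + 5^5 + 3 = 18753  −1 ⇒ G_3=18752
G_3=18752  [base 5] 5^(5 + 1) + 5^5 + 2  →[5↦6]→  6^(6 + 1) + 6^6 + 2 = 326594  −1 ⇒ G_4=326593
G_4=326593  [base 6] 6^(6 + 1) + 6^6 + 1  →[6↦7]→  7^(7 + 1) + 7^7 + 1 = 6588345  −1 ⇒ G_5=6588344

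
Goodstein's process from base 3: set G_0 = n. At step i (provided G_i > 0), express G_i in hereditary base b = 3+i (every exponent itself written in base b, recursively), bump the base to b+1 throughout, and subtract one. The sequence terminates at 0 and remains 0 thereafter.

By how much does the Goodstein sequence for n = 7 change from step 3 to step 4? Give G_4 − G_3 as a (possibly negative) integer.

G_0=7  [base 3] 2·3 + 1  →[3↦4]→  2·4 + 1 = 9  −1 ⇒ G_1=8
G_1=8  [base 4] 2·4  →[4↦5]→  2·5 = 10  −1 ⇒ G_2=9
G_2=9  [base 5] 5 + 4  →[5↦6]→  6 + 4 = 10  −1 ⇒ G_3=9
G_3=9  [base 6] 6 + 3  →[6↦7]→  7 + 3 = 10  −1 ⇒ G_4=9

0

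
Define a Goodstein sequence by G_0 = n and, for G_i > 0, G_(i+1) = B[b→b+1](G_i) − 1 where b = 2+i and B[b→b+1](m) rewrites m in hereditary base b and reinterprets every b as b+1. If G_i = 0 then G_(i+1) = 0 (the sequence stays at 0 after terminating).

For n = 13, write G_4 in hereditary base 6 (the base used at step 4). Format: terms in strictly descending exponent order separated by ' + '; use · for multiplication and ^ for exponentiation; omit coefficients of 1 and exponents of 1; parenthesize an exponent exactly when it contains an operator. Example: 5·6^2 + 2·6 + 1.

G_0=13  [base 2] 2^(2 + 1) + 2^2 + 1  →[2↦3]→  3^(3 + 1) + 3^3 + 1 = 109  −1 ⇒ G_1=108
G_1=108  [base 3] 3^(3 + 1) + 3^3  →[3↦4]→  4^(4 + 1) + 4^4 = 1280  −1 ⇒ G_2=1279
G_2=1279  [base 4] 4^(4 + 1) + 3·4^3 + 3·4^2 + 3·4 + 3  →[4↦5]→  5^(5 + 1) + 3·5^3 + 3·5^2 + 3·5 + 3 = 16093  −1 ⇒ G_3=16092
G_3=16092  [base 5] 5^(5 + 1) + 3·5^3 + 3·5^2 + 3·5 + 2  →[5↦6]→  6^(6 + 1) + 3·6^3 + 3·6^2 + 3·6 + 2 = 280712  −1 ⇒ G_4=280711
G_4=280711  [base 6] 6^(6 + 1) + 3·6^3 + 3·6^2 + 3·6 + 1  →[6↦7]→  7^(7 + 1) + 3·7^3 + 3·7^2 + 3·7 + 1 = 5765999  −1 ⇒ G_5=5765998

6^(6 + 1) + 3·6^3 + 3·6^2 + 3·6 + 1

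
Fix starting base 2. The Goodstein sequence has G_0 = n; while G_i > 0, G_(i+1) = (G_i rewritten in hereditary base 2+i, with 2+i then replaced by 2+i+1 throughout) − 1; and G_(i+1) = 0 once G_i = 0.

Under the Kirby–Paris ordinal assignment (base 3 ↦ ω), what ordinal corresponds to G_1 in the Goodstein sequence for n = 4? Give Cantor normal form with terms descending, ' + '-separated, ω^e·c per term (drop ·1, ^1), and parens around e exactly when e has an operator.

ω^2·2 + ω·2 + 2

4 —HB2→ 2^2 —bump→ 3^3 = 27 —(−1)→ 26
26 —HB3→ 2·3^2 + 2·3 + 2 —bump→ 2·4^2 + 2·4 + 2 = 42 —(−1)→ 41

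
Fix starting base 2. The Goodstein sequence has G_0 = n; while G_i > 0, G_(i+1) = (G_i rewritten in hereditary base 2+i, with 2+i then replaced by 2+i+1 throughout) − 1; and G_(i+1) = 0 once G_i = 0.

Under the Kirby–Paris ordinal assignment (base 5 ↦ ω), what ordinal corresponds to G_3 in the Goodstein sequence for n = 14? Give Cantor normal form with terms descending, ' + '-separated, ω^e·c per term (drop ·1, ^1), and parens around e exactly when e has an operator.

ω^(ω + 1) + ω^ω

(0) 14|_2 = 2^(2 + 1) + 2^2 + 2 ↦ 3^(3 + 1) + 3^3 + 3|_3 = 111 ⇒ 110
(1) 110|_3 = 3^(3 + 1) + 3^3 + 2 ↦ 4^(4 + 1) + 4^4 + 2|_4 = 1282 ⇒ 1281
(2) 1281|_4 = 4^(4 + 1) + 4^4 + 1 ↦ 5^(5 + 1) + 5^5 + 1|_5 = 18751 ⇒ 18750
(3) 18750|_5 = 5^(5 + 1) + 5^5 ↦ 6^(6 + 1) + 6^6|_6 = 326592 ⇒ 326591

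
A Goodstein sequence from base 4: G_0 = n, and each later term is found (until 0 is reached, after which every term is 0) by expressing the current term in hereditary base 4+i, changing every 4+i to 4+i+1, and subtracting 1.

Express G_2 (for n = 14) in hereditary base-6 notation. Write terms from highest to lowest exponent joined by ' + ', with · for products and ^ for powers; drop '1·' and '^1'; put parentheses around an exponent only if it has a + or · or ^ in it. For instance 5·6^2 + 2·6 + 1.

G_0=14  [base 4] 3·4 + 2  →[4↦5]→  3·5 + 2 = 17  −1 ⇒ G_1=16
G_1=16  [base 5] 3·5 + 1  →[5↦6]→  3·6 + 1 = 19  −1 ⇒ G_2=18
G_2=18  [base 6] 3·6  →[6↦7]→  3·7 = 21  −1 ⇒ G_3=20

3·6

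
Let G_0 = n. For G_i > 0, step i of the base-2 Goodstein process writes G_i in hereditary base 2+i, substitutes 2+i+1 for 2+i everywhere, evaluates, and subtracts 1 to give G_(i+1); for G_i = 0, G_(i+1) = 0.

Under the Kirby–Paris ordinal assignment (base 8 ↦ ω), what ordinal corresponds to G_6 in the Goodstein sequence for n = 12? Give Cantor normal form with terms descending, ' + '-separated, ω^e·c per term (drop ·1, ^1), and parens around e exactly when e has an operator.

ω^(ω + 1) + ω^2·2 + ω + 3

(0) 12|_2 = 2^(2 + 1) + 2^2 ↦ 3^(3 + 1) + 3^3|_3 = 108 ⇒ 107
(1) 107|_3 = 3^(3 + 1) + 2·3^2 + 2·3 + 2 ↦ 4^(4 + 1) + 2·4^2 + 2·4 + 2|_4 = 1066 ⇒ 1065
(2) 1065|_4 = 4^(4 + 1) + 2·4^2 + 2·4 + 1 ↦ 5^(5 + 1) + 2·5^2 + 2·5 + 1|_5 = 15686 ⇒ 15685
(3) 15685|_5 = 5^(5 + 1) + 2·5^2 + 2·5 ↦ 6^(6 + 1) + 2·6^2 + 2·6|_6 = 280020 ⇒ 280019
(4) 280019|_6 = 6^(6 + 1) + 2·6^2 + 6 + 5 ↦ 7^(7 + 1) + 2·7^2 + 7 + 5|_7 = 5764911 ⇒ 5764910
(5) 5764910|_7 = 7^(7 + 1) + 2·7^2 + 7 + 4 ↦ 8^(8 + 1) + 2·8^2 + 8 + 4|_8 = 134217868 ⇒ 134217867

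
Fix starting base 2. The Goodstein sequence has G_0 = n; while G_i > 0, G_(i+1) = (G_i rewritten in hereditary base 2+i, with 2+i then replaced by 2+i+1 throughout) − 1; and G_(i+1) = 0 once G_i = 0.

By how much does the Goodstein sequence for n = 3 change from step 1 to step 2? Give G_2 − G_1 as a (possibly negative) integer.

0

G_0 = 3. HB_2(3) = 2 + 1. Bump = 4. G_1 = 3.
G_1 = 3. HB_3(3) = 3. Bump = 4. G_2 = 3.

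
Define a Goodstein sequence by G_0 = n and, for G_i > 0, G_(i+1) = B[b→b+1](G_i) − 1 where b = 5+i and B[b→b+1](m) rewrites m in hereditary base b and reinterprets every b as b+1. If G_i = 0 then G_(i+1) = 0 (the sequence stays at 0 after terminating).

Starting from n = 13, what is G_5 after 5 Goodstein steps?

17

i=0: 13 = 2·5 + 3 (b=5); 5→6: 2·6 + 3 = 15; 15−1 = 14
i=1: 14 = 2·6 + 2 (b=6); 6→7: 2·7 + 2 = 16; 16−1 = 15
i=2: 15 = 2·7 + 1 (b=7); 7→8: 2·8 + 1 = 17; 17−1 = 16
i=3: 16 = 2·8 (b=8); 8→9: 2·9 = 18; 18−1 = 17
i=4: 17 = 9 + 8 (b=9); 9→10: 10 + 8 = 18; 18−1 = 17
i=5: 17 = 10 + 7 (b=10); 10→11: 11 + 7 = 18; 18−1 = 17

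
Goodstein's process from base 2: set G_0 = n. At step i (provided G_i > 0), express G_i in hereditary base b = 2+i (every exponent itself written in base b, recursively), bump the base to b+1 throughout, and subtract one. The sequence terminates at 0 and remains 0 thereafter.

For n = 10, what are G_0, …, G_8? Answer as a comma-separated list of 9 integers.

10, 83, 1025, 15625, 279935, 4215754, 84073323, 1937434592, 50000555551

step 0: 10 = 2^(2 + 1) + 2; sub 3 for 2: 3^(3 + 1) + 3; = 84; G_1 = 84−1 = 83
step 1: 83 = 3^(3 + 1) + 2; sub 4 for 3: 4^(4 + 1) + 2; = 1026; G_2 = 1026−1 = 1025
step 2: 1025 = 4^(4 + 1) + 1; sub 5 for 4: 5^(5 + 1) + 1; = 15626; G_3 = 15626−1 = 15625
step 3: 15625 = 5^(5 + 1); sub 6 for 5: 6^(6 + 1); = 279936; G_4 = 279936−1 = 279935
step 4: 279935 = 5·6^6 + 5·6^5 + 5·6^4 + 5·6^3 + 5·6^2 + 5·6 + 5; sub 7 for 6: 5·7^7 + 5·7^5 + 5·7^4 + 5·7^3 + 5·7^2 + 5·7 + 5; = 4215755; G_5 = 4215755−1 = 4215754
step 5: 4215754 = 5·7^7 + 5·7^5 + 5·7^4 + 5·7^3 + 5·7^2 + 5·7 + 4; sub 8 for 7: 5·8^8 + 5·8^5 + 5·8^4 + 5·8^3 + 5·8^2 + 5·8 + 4; = 84073324; G_6 = 84073324−1 = 84073323
step 6: 84073323 = 5·8^8 + 5·8^5 + 5·8^4 + 5·8^3 + 5·8^2 + 5·8 + 3; sub 9 for 8: 5·9^9 + 5·9^5 + 5·9^4 + 5·9^3 + 5·9^2 + 5·9 + 3; = 1937434593; G_7 = 1937434593−1 = 1937434592
step 7: 1937434592 = 5·9^9 + 5·9^5 + 5·9^4 + 5·9^3 + 5·9^2 + 5·9 + 2; sub 10 for 9: 5·10^10 + 5·10^5 + 5·10^4 + 5·10^3 + 5·10^2 + 5·10 + 2; = 50000555552; G_8 = 50000555552−1 = 50000555551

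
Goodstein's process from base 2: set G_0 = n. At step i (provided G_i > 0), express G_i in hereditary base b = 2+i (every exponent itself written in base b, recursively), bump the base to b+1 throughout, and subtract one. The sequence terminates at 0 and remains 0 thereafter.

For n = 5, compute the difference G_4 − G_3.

308

[0] 5 ≡ 2^2 + 1 (base 2). Lift 3: 28. −1: 27.
[1] 27 ≡ 3^3 (base 3). Lift 4: 256. −1: 255.
[2] 255 ≡ 3·4^3 + 3·4^2 + 3·4 + 3 (base 4). Lift 5: 468. −1: 467.
[3] 467 ≡ 3·5^3 + 3·5^2 + 3·5 + 2 (base 5). Lift 6: 776. −1: 775.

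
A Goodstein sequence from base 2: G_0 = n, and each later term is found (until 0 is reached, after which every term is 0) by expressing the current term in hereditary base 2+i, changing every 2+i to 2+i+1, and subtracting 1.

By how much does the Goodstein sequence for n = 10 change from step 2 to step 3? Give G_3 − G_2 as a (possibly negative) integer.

10 —HB2→ 2^(2 + 1) + 2 —bump→ 3^(3 + 1) + 3 = 84 —(−1)→ 83
83 —HB3→ 3^(3 + 1) + 2 —bump→ 4^(4 + 1) + 2 = 1026 —(−1)→ 1025
1025 —HB4→ 4^(4 + 1) + 1 —bump→ 5^(5 + 1) + 1 = 15626 —(−1)→ 15625

14600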